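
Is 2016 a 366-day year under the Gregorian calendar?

2016 is a leap year.

Yes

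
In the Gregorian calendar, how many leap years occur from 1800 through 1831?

7

Years divisible by 4 in [1800, 1831]: 1800, 1804, 1808, 1812, 1816, 1820, 1824, 1828.
Of these, 1800 is divisible by 100 but not 400, so not leap.
Leap years: 8 − 1 = 7.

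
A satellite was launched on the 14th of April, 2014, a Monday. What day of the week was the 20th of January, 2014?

Count forward from the earlier date (January 20, 2014) to the later (April 14, 2014):
January 2014: 31 − 20 = 11 days remain.
Then February 2014 (28), March (31): 28 + 31 = 59 days.
April 1–14, 2014: 14 days.
Total: 11 + 59 + 14 = 84 days.
84 is a multiple of 7, so the 20th of January, 2014 falls on the same weekday: Monday.

Monday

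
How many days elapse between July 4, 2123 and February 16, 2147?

8628

From July 4, 2123 to July 4, 2146: 23 years, of which 6 contain a Feb 29 — 17×365 + 6×366 = 8401 days.
July 2146: 31 − 4 = 27 days remain.
Then August (31), September (30), October (31), November (30), December (31), January (31): 31 + 30 + 31 + 30 + 31 + 31 = 184 days.
February 1–16, 2147: 16 days (2147 is not a leap year).
Residual: 227 days.
Total: 8628 days.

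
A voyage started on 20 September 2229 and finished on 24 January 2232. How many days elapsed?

Day-of-year of September 20, 2229: 263.
Day-of-year of January 24, 2232: 24.
2229 has 365 days, so 365 − 263 = 102 days remain in 2229.
Full years: 2230: 365; 2231: 365. Sum = 730.
Total: 102 + 730 + 24 = 856 days.

856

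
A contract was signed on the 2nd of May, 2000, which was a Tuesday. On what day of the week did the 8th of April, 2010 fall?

Thursday

From May 2, 2000 to May 2, 2009: 9 years, of which 2 contain a Feb 29 — 7×365 + 2×366 = 3287 days.
May 2009: 31 − 2 = 29 days remain.
Then 10 full months totalling 304 days.
April 1–8, 2010: 8 days.
Residual: 341 days.
Total: 3628 days.
3628 mod 7 = 2, so 2 days after Tuesday is Thursday.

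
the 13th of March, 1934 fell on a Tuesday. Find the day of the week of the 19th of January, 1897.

Tuesday

Count forward from the earlier date (January 19, 1897) to the later (March 13, 1934):
From January 19, 1897 to January 19, 1934: 37 years, of which 8 contain a Feb 29 — 29×365 + 8×366 = 13513 days.
(1900 is not a leap year (divisible by 100 but not 400).)
January 1934: 31 − 19 = 12 days remain.
Then February 1934 (28): 28 days.
March 1–13, 1934: 13 days.
Residual: 53 days.
Total: 13566 days.
13566 is a multiple of 7, so the 19th of January, 1897 falls on the same weekday: Tuesday.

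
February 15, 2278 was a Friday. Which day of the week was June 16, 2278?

February 2278: 28 − 15 = 13 days remain (2278 is not a leap year, so February has 28 days).
Then March (31), April (30), May (31): 31 + 30 + 31 = 92 days.
June 1–16, 2278: 16 days.
Total: 13 + 92 + 16 = 121 days.
121 mod 7 = 2, so 2 days after Friday is Sunday.

Sunday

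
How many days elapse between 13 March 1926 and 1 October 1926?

March 1926: 31 − 13 = 18 days remain.
Then April (30), May (31), June (30), July (31), August (31), September (30): 30 + 31 + 30 + 31 + 31 + 30 = 183 days.
October 1, 1926: 1 day.
Total: 18 + 183 + 1 = 202 days.

202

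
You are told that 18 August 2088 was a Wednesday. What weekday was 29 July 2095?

Friday

August 18, 2088 → August 18, 2089: 365 days.
August 18, 2089 → August 18, 2090: 365 days.
August 18, 2090 → August 18, 2091: 365 days.
August 18, 2091 → August 18, 2092: 366 days (2092 is a leap year).
August 18, 2092 → August 18, 2093: 365 days.
August 18, 2093 → August 18, 2094: 365 days.
August 2094: 31 − 18 = 13 days remain.
Then 10 full months totalling 303 days.
July 1–29, 2095: 29 days.
Residual: 345 days.
Total: 2536 days.
2536 mod 7 = 2, so 2 days after Wednesday is Friday.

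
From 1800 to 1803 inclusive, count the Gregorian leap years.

Years divisible by 4 in [1800, 1803]: 1800.
Of these, 1800 is divisible by 100 but not 400, so not leap.
Leap years: 1 − 1 = 0.

0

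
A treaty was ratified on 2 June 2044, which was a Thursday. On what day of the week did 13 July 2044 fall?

Wednesday

June 2044: 30 − 2 = 28 days remain.
July 1–13, 2044: 13 days.
Total: 28 + 13 = 41 days.
41 mod 7 = 6, so 6 days after Thursday is Wednesday.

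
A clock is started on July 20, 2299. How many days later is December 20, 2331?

11840

Day-of-year of July 20, 2299: 201.
Day-of-year of December 20, 2331: 354.
2299 has 365 days, so 365 − 201 = 164 days remain in 2299.
Full years 2300–2330: 24 common + 7 leap = 24×365 + 7×366 = 11322 days.
Total: 164 + 11322 + 354 = 11840 days.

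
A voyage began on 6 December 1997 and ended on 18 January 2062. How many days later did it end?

23419

Day-of-year of December 6, 1997: 340.
Day-of-year of January 18, 2062: 18.
1997 has 365 days, so 365 − 340 = 25 days remain in 1997.
Full years 1998–2061: 48 common + 16 leap = 48×365 + 16×366 = 23376 days.
Total: 25 + 23376 + 18 = 23419 days.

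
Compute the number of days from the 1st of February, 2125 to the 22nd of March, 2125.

49

February 2125: 28 − 1 = 27 days remain (2125 is not a leap year, so February has 28 days).
March 1–22, 2125: 22 days.
Total: 27 + 22 = 49 days.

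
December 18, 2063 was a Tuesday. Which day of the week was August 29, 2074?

Wednesday

Day-of-year of December 18, 2063: 352.
Day-of-year of August 29, 2074: 241.
2063 has 365 days, so 365 − 352 = 13 days remain in 2063.
Full years 2064–2073: 7 common + 3 leap = 7×365 + 3×366 = 3653 days.
Total: 13 + 3653 + 241 = 3907 days.
3907 mod 7 = 1, so 1 day after Tuesday is Wednesday.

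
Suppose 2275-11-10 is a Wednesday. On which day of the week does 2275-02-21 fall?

Sunday

Count forward from the earlier date (February 21, 2275) to the later (November 10, 2275):
February 2275: 28 − 21 = 7 days remain (2275 is not a leap year, so February has 28 days).
Then March (31), April (30), May (31), June (30), July (31), August (31), September (30), October (31): 31 + 30 + 31 + 30 + 31 + 31 + 30 + 31 = 245 days.
November 1–10, 2275: 10 days.
Total: 7 + 245 + 10 = 262 days.
262 mod 7 = 3, so 3 days before Wednesday is Sunday.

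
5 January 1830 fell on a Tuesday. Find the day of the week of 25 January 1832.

Day-of-year of January 5, 1830: 5.
Day-of-year of January 25, 1832: 25.
1830 has 365 days, so 365 − 5 = 360 days remain in 1830.
Full years: 1831: 365. Sum = 365.
Total: 360 + 365 + 25 = 750 days.
750 mod 7 = 1, so 1 day after Tuesday is Wednesday.

Wednesday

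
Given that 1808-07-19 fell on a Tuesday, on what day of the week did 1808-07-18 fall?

Monday

Count forward from the earlier date (July 18, 1808) to the later (July 19, 1808):
Within July 1808: 19 − 18 = 1 day.
1 mod 7 = 1, so 1 day before Tuesday is Monday.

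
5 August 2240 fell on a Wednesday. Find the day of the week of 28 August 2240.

Within August 2240: 28 − 5 = 23 days.
23 mod 7 = 2, so 2 days after Wednesday is Friday.

Friday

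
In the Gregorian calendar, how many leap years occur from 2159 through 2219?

Years divisible by 4: 2160, 2164, …, 2216 — 15 in all.
Of these, 2200 is divisible by 100 but not 400, so not leap.
Leap years: 15 − 1 = 14.

14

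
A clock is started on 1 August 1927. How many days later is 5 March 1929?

August 1927: 31 − 1 = 30 days remain.
Then 18 full months totalling 547 days.
March 1–5, 1929: 5 days.
Total: 30 + 547 + 5 = 582 days.

582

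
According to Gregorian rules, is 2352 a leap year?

2352 is a leap year.

Yes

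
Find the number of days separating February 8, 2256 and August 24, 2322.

24303

Day-of-year of February 8, 2256: 39.
Day-of-year of August 24, 2322: 236.
2256 has 366 days, so 366 − 39 = 327 days remain in 2256.
Full years 2257–2321: 50 common + 15 leap = 50×365 + 15×366 = 23740 days.
Total: 327 + 23740 + 236 = 24303 days.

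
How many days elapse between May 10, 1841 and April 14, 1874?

Day-of-year of May 10, 1841: 130.
Day-of-year of April 14, 1874: 104.
1841 has 365 days, so 365 − 130 = 235 days remain in 1841.
Full years 1842–1873: 24 common + 8 leap = 24×365 + 8×366 = 11688 days.
Total: 235 + 11688 + 104 = 12027 days.

12027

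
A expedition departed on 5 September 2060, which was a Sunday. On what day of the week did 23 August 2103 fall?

Thursday

Day-of-year of September 5, 2060: 249.
Day-of-year of August 23, 2103: 235.
2060 has 366 days, so 366 − 249 = 117 days remain in 2060.
Full years 2061–2102: 33 common + 9 leap = 33×365 + 9×366 = 15339 days.
Total: 117 + 15339 + 235 = 15691 days.
15691 mod 7 = 4, so 4 days after Sunday is Thursday.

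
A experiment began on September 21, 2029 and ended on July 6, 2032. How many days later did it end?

1019

September 21, 2029 → September 21, 2030: 365 days.
September 21, 2030 → September 21, 2031: 365 days.
September 2031: 30 − 21 = 9 days remain.
Then 9 full months totalling 274 days.
July 1–6, 2032: 6 days.
Residual: 289 days.
Total: 1019 days.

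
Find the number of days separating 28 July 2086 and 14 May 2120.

12343

Day-of-year of July 28, 2086: 209.
Day-of-year of May 14, 2120: 135.
2086 has 365 days, so 365 − 209 = 156 days remain in 2086.
Full years 2087–2119: 26 common + 7 leap = 26×365 + 7×366 = 12052 days.
Total: 156 + 12052 + 135 = 12343 days.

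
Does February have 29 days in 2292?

Yes

2292 is a leap year.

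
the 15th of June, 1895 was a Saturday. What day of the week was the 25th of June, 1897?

Friday

June 1895: 30 − 15 = 15 days remain.
Then 23 full months totalling 701 days.
June 1–25, 1897: 25 days.
Total: 15 + 701 + 25 = 741 days.
741 mod 7 = 6, so 6 days after Saturday is Friday.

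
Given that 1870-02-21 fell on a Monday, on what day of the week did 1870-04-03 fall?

Sunday

February 1870: 28 − 21 = 7 days remain (1870 is not a leap year, so February has 28 days).
Then March (31): 31 days.
April 1–3, 1870: 3 days.
Total: 7 + 31 + 3 = 41 days.
41 mod 7 = 6, so 6 days after Monday is Sunday.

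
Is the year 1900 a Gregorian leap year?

No

1900 is not a leap year (divisible by 100 but not 400).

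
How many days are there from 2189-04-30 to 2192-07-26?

April 30, 2189 → April 30, 2190: 365 days.
April 30, 2190 → April 30, 2191: 365 days.
April 30, 2191 → April 30, 2192: 366 days (2192 is a leap year).
April 2192: 30 − 30 = 0 days remain.
Then May (31), June (30): 31 + 30 = 61 days.
July 1–26, 2192: 26 days.
Residual: 87 days.
Total: 1183 days.

1183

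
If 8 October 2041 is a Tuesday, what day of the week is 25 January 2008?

Count forward from the earlier date (January 25, 2008) to the later (October 8, 2041):
Day-of-year of January 25, 2008: 25.
Day-of-year of October 8, 2041: 281.
2008 has 366 days, so 366 − 25 = 341 days remain in 2008.
Full years 2009–2040: 24 common + 8 leap = 24×365 + 8×366 = 11688 days.
Total: 341 + 11688 + 281 = 12310 days.
12310 mod 7 = 4, so 4 days before Tuesday is Friday.

Friday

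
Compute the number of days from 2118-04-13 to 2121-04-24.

1107

April 13, 2118 → April 13, 2119: 365 days.
April 13, 2119 → April 13, 2120: 366 days (2120 is a leap year).
April 13, 2120 → April 13, 2121: 365 days.
Within April 2121: 24 − 13 = 11 days.
Total: 1107 days.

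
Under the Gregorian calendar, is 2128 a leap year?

Yes

2128 is a leap year.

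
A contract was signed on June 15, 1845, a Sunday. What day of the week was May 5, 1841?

Wednesday

Count forward from the earlier date (May 5, 1841) to the later (June 15, 1845):
Day-of-year of May 5, 1841: 125.
Day-of-year of June 15, 1845: 166.
1841 has 365 days, so 365 − 125 = 240 days remain in 1841.
Full years: 1842: 365; 1843: 365; 1844: 366. Sum = 1096.
Total: 240 + 1096 + 166 = 1502 days.
1502 mod 7 = 4, so 4 days before Sunday is Wednesday.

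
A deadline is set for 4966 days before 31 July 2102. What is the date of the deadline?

24 December 2088

Count 4966 days before July 31, 2102:
From December 24, 2088 to December 24, 2101: 13 years, of which 2 contain a Feb 29 — 11×365 + 2×366 = 4747 days.
(2100 is not a leap year (divisible by 100 but not 400).)
December 2101: 31 − 24 = 7 days remain.
Then January (31), February 2102 (28), March (31), April (30), May (31), June (30): 31 + 28 + 31 + 30 + 31 + 30 = 181 days.
July 1–31, 2102: 31 days.
Residual: 219 days.
Total: 4966 days.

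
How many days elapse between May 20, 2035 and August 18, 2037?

821

May 2035: 31 − 20 = 11 days remain.
Then 26 full months totalling 792 days.
August 1–18, 2037: 18 days.
Total: 11 + 792 + 18 = 821 days.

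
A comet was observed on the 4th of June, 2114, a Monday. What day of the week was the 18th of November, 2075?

Count forward from the earlier date (November 18, 2075) to the later (June 4, 2114):
Day-of-year of November 18, 2075: 322.
Day-of-year of June 4, 2114: 155.
2075 has 365 days, so 365 − 322 = 43 days remain in 2075.
Full years 2076–2113: 29 common + 9 leap = 29×365 + 9×366 = 13879 days.
Total: 43 + 13879 + 155 = 14077 days.
14077 is a multiple of 7, so the 18th of November, 2075 falls on the same weekday: Monday.

Monday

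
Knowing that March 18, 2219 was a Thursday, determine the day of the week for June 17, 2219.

Thursday

March 2219: 31 − 18 = 13 days remain.
Then April (30), May (31): 30 + 31 = 61 days.
June 1–17, 2219: 17 days.
Total: 13 + 61 + 17 = 91 days.
91 is a multiple of 7, so June 17, 2219 falls on the same weekday: Thursday.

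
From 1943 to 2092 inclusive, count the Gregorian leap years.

Years divisible by 4: 1944, 1948, …, 2092 — 38 in all.
2000 is divisible by 400, so still leap.
No century exceptions apply. Count: 38.

38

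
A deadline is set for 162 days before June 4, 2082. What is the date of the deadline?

December 24, 2081

Count 162 days before June 4, 2082:
December 2081: 31 − 24 = 7 days remain.
Then January (31), February 2082 (28), March (31), April (30), May (31): 31 + 28 + 31 + 30 + 31 = 151 days.
June 1–4, 2082: 4 days.
Total: 7 + 151 + 4 = 162 days.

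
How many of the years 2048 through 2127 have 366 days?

Years divisible by 4: 2048, 2052, …, 2124 — 20 in all.
Of these, 2100 is divisible by 100 but not 400, so not leap.
Leap years: 20 − 1 = 19.

19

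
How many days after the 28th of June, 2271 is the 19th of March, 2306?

From June 28, 2271 to June 28, 2305: 34 years, of which 8 contain a Feb 29 — 26×365 + 8×366 = 12418 days.
(2300 is not a leap year (divisible by 100 but not 400).)
June 2305: 30 − 28 = 2 days remain.
Then July (31), August (31), September (30), October (31), November (30), December (31), January (31), February 2306 (28): 31 + 31 + 30 + 31 + 30 + 31 + 31 + 28 = 243 days.
March 1–19, 2306: 19 days.
Residual: 264 days.
Total: 12682 days.

12682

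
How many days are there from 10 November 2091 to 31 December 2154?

From November 10, 2091 to November 10, 2154: 63 years, of which 15 contain a Feb 29 — 48×365 + 15×366 = 23010 days.
(2100 is not a leap year (divisible by 100 but not 400).)
November 2154: 30 − 10 = 20 days remain.
December 1–31, 2154: 31 days.
Residual: 51 days.
Total: 23061 days.

23061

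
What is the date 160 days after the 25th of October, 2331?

the 2nd of April, 2332

Count 160 days after October 25, 2331:
October 2331: 31 − 25 = 6 days remain.
Then November (30), December (31), January (31), February 2332 (29), March (31): 30 + 31 + 31 + 29 + 31 = 152 days.
April 1–2, 2332: 2 days.
Total: 6 + 152 + 2 = 160 days.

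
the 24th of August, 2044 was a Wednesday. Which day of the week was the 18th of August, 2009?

Tuesday

Count forward from the earlier date (August 18, 2009) to the later (August 24, 2044):
Day-of-year of August 18, 2009: 230.
Day-of-year of August 24, 2044: 237.
2009 has 365 days, so 365 − 230 = 135 days remain in 2009.
Full years 2010–2043: 26 common + 8 leap = 26×365 + 8×366 = 12418 days.
Total: 135 + 12418 + 237 = 12790 days.
12790 mod 7 = 1, so 1 day before Wednesday is Tuesday.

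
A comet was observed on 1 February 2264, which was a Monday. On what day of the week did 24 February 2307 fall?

Sunday

Day-of-year of February 1, 2264: 32.
Day-of-year of February 24, 2307: 55.
2264 has 366 days, so 366 − 32 = 334 days remain in 2264.
Full years 2265–2306: 33 common + 9 leap = 33×365 + 9×366 = 15339 days.
Total: 334 + 15339 + 55 = 15728 days.
15728 mod 7 = 6, so 6 days after Monday is Sunday.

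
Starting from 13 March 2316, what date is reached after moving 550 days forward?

14 September 2317

Count 550 days after March 13, 2316:
March 2316: 31 − 13 = 18 days remain.
Then 17 full months totalling 518 days.
September 1–14, 2317: 14 days.
Total: 18 + 518 + 14 = 550 days.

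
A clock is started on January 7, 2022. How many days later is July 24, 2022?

198

January 2022: 31 − 7 = 24 days remain.
Then February 2022 (28), March (31), April (30), May (31), June (30): 28 + 31 + 30 + 31 + 30 = 150 days.
July 1–24, 2022: 24 days.
Total: 24 + 150 + 24 = 198 days.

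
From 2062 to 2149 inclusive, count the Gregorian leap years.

Years divisible by 4: 2064, 2068, …, 2148 — 22 in all.
Of these, 2100 is divisible by 100 but not 400, so not leap.
Leap years: 22 − 1 = 21.

21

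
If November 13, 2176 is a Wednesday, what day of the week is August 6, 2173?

Count forward from the earlier date (August 6, 2173) to the later (November 13, 2176):
August 6, 2173 → August 6, 2174: 365 days.
August 6, 2174 → August 6, 2175: 365 days.
August 6, 2175 → August 6, 2176: 366 days (2176 is a leap year).
August 2176: 31 − 6 = 25 days remain.
Then September (30), October (31): 30 + 31 = 61 days.
November 1–13, 2176: 13 days.
Residual: 99 days.
Total: 1195 days.
1195 mod 7 = 5, so 5 days before Wednesday is Friday.

Friday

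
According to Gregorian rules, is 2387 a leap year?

2387 is not a leap year.

No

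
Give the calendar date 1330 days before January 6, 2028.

May 16, 2024

Count 1330 days before January 6, 2028:
Day-of-year of May 16, 2024: 137.
Day-of-year of January 6, 2028: 6.
2024 has 366 days, so 366 − 137 = 229 days remain in 2024.
Full years: 2025: 365; 2026: 365; 2027: 365. Sum = 1095.
Total: 229 + 1095 + 6 = 1330 days.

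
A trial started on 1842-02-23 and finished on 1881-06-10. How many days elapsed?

14352

Day-of-year of February 23, 1842: 54.
Day-of-year of June 10, 1881: 161.
1842 has 365 days, so 365 − 54 = 311 days remain in 1842.
Full years 1843–1880: 28 common + 10 leap = 28×365 + 10×366 = 13880 days.
Total: 311 + 13880 + 161 = 14352 days.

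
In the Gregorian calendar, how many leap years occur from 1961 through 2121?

39

Years divisible by 4: 1964, 1968, …, 2120 — 40 in all.
Of these, 2100 is divisible by 100 but not 400, so not leap.
2000 is divisible by 400, so still leap.
Leap years: 40 − 1 = 39.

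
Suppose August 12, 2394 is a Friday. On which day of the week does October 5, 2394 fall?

Wednesday

August 2394: 31 − 12 = 19 days remain.
Then September (30): 30 days.
October 1–5, 2394: 5 days.
Total: 19 + 30 + 5 = 54 days.
54 mod 7 = 5, so 5 days after Friday is Wednesday.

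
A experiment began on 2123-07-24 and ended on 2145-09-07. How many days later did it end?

8081

From July 24, 2123 to July 24, 2145: 22 years, of which 6 contain a Feb 29 — 16×365 + 6×366 = 8036 days.
July 2145: 31 − 24 = 7 days remain.
Then August (31): 31 days.
September 1–7, 2145: 7 days.
Residual: 45 days.
Total: 8081 days.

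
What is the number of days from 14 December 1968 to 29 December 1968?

15

Within December 1968: 29 − 14 = 15 days.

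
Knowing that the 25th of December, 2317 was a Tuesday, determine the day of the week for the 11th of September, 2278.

Count forward from the earlier date (September 11, 2278) to the later (December 25, 2317):
From September 11, 2278 to September 11, 2317: 39 years, of which 9 contain a Feb 29 — 30×365 + 9×366 = 14244 days.
(2300 is not a leap year (divisible by 100 but not 400).)
September 2317: 30 − 11 = 19 days remain.
Then October (31), November (30): 31 + 30 = 61 days.
December 1–25, 2317: 25 days.
Residual: 105 days.
Total: 14349 days.
14349 mod 7 = 6, so 6 days before Tuesday is Wednesday.

Wednesday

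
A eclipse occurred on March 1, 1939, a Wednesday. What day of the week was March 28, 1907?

Thursday

Count forward from the earlier date (March 28, 1907) to the later (March 1, 1939):
From March 28, 1907 to March 28, 1938: 31 years, of which 8 contain a Feb 29 — 23×365 + 8×366 = 11323 days.
March 1938: 31 − 28 = 3 days remain.
Then 11 full months totalling 334 days.
March 1, 1939: 1 day.
Residual: 338 days.
Total: 11661 days.
11661 mod 7 = 6, so 6 days before Wednesday is Thursday.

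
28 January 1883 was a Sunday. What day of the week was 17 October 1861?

Thursday

Count forward from the earlier date (October 17, 1861) to the later (January 28, 1883):
Day-of-year of October 17, 1861: 290.
Day-of-year of January 28, 1883: 28.
1861 has 365 days, so 365 − 290 = 75 days remain in 1861.
Full years 1862–1882: 16 common + 5 leap = 16×365 + 5×366 = 7670 days.
Total: 75 + 7670 + 28 = 7773 days.
7773 mod 7 = 3, so 3 days before Sunday is Thursday.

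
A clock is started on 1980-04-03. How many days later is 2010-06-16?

From April 3, 1980 to April 3, 2010: 30 years, of which 7 contain a Feb 29 — 23×365 + 7×366 = 10957 days.
(2000 is a leap year (divisible by 400).)
April 2010: 30 − 3 = 27 days remain.
Then May (31): 31 days.
June 1–16, 2010: 16 days.
Residual: 74 days.
Total: 11031 days.

11031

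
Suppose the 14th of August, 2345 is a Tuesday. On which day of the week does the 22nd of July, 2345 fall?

Sunday

Count forward from the earlier date (July 22, 2345) to the later (August 14, 2345):
July 2345: 31 − 22 = 9 days remain.
August 1–14, 2345: 14 days.
Total: 9 + 14 = 23 days.
23 mod 7 = 2, so 2 days before Tuesday is Sunday.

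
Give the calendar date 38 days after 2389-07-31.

2389-09-07

Count 38 days after July 31, 2389:
July 2389: 31 − 31 = 0 days remain.
Then August (31): 31 days.
September 1–7, 2389: 7 days.
Total: 0 + 31 + 7 = 38 days.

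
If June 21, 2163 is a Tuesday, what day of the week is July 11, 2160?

Friday

Count forward from the earlier date (July 11, 2160) to the later (June 21, 2163):
Day-of-year of July 11, 2160: 193.
Day-of-year of June 21, 2163: 172.
2160 has 366 days, so 366 − 193 = 173 days remain in 2160.
Full years: 2161: 365; 2162: 365. Sum = 730.
Total: 173 + 730 + 172 = 1075 days.
1075 mod 7 = 4, so 4 days before Tuesday is Friday.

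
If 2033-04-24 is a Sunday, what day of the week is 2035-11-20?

April 24, 2033 → April 24, 2034: 365 days.
April 24, 2034 → April 24, 2035: 365 days.
April 2035: 30 − 24 = 6 days remain.
Then May (31), June (30), July (31), August (31), September (30), October (31): 31 + 30 + 31 + 31 + 30 + 31 = 184 days.
November 1–20, 2035: 20 days.
Residual: 210 days.
Total: 940 days.
940 mod 7 = 2, so 2 days after Sunday is Tuesday.

Tuesday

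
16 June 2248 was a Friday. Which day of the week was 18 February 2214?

Friday

Count forward from the earlier date (February 18, 2214) to the later (June 16, 2248):
From February 18, 2214 to February 18, 2248: 34 years, of which 8 contain a Feb 29 — 26×365 + 8×366 = 12418 days.
February 2248: 29 − 18 = 11 days remain (2248 is a leap year, so February has 29 days).
Then March (31), April (30), May (31): 31 + 30 + 31 = 92 days.
June 1–16, 2248: 16 days.
Residual: 119 days.
Total: 12537 days.
12537 is a multiple of 7, so 18 February 2214 falls on the same weekday: Friday.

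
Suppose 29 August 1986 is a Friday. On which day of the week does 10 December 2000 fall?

From August 29, 1986 to August 29, 2000: 14 years, of which 4 contain a Feb 29 — 10×365 + 4×366 = 5114 days.
(2000 is a leap year (divisible by 400).)
August 2000: 31 − 29 = 2 days remain.
Then September (30), October (31), November (30): 30 + 31 + 30 = 91 days.
December 1–10, 2000: 10 days.
Residual: 103 days.
Total: 5217 days.
5217 mod 7 = 2, so 2 days after Friday is Sunday.

Sunday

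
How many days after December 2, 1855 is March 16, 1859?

1200

December 2, 1855 → December 2, 1856: 366 days (1856 is a leap year).
December 2, 1856 → December 2, 1857: 365 days.
December 2, 1857 → December 2, 1858: 365 days.
December 1858: 31 − 2 = 29 days remain.
Then January (31), February 1859 (28): 31 + 28 = 59 days.
March 1–16, 1859: 16 days.
Residual: 104 days.
Total: 1200 days.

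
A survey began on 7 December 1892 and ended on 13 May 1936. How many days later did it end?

From December 7, 1892 to December 7, 1935: 43 years, of which 9 contain a Feb 29 — 34×365 + 9×366 = 15704 days.
(1900 is not a leap year (divisible by 100 but not 400).)
December 1935: 31 − 7 = 24 days remain.
Then January (31), February 1936 (29), March (31), April (30): 31 + 29 + 31 + 30 = 121 days.
May 1–13, 1936: 13 days.
Residual: 158 days.
Total: 15862 days.

15862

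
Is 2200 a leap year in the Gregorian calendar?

2200 is not a leap year (divisible by 100 but not 400).

No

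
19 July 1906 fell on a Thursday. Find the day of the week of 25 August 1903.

Count forward from the earlier date (August 25, 1903) to the later (July 19, 1906):
Day-of-year of August 25, 1903: 237.
Day-of-year of July 19, 1906: 200.
1903 has 365 days, so 365 − 237 = 128 days remain in 1903.
Full years: 1904: 366; 1905: 365. Sum = 731.
Total: 128 + 731 + 200 = 1059 days.
1059 mod 7 = 2, so 2 days before Thursday is Tuesday.

Tuesday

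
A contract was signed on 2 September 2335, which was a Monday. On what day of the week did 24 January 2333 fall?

Tuesday

Count forward from the earlier date (January 24, 2333) to the later (September 2, 2335):
January 24, 2333 → January 24, 2334: 365 days.
January 24, 2334 → January 24, 2335: 365 days.
January 2335: 31 − 24 = 7 days remain.
Then February 2335 (28), March (31), April (30), May (31), June (30), July (31), August (31): 28 + 31 + 30 + 31 + 30 + 31 + 31 = 212 days.
September 1–2, 2335: 2 days.
Residual: 221 days.
Total: 951 days.
951 mod 7 = 6, so 6 days before Monday is Tuesday.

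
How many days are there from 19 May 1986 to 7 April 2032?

Day-of-year of May 19, 1986: 139.
Day-of-year of April 7, 2032: 98.
1986 has 365 days, so 365 − 139 = 226 days remain in 1986.
Full years 1987–2031: 34 common + 11 leap = 34×365 + 11×366 = 16436 days.
Total: 226 + 16436 + 98 = 16760 days.

16760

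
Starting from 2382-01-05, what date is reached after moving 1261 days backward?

2378-07-24

Count 1261 days before January 5, 2382:
July 24, 2378 → July 24, 2379: 365 days.
July 24, 2379 → July 24, 2380: 366 days (2380 is a leap year).
July 24, 2380 → July 24, 2381: 365 days.
July 2381: 31 − 24 = 7 days remain.
Then August (31), September (30), October (31), November (30), December (31): 31 + 30 + 31 + 30 + 31 = 153 days.
January 1–5, 2382: 5 days.
Residual: 165 days.
Total: 1261 days.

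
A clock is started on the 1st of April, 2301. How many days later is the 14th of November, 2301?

227

April 2301: 30 − 1 = 29 days remain.
Then May (31), June (30), July (31), August (31), September (30), October (31): 31 + 30 + 31 + 31 + 30 + 31 = 184 days.
November 1–14, 2301: 14 days.
Total: 29 + 184 + 14 = 227 days.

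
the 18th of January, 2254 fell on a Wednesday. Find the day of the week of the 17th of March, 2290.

From January 18, 2254 to January 18, 2290: 36 years, of which 9 contain a Feb 29 — 27×365 + 9×366 = 13149 days.
January 2290: 31 − 18 = 13 days remain.
Then February 2290 (28): 28 days.
March 1–17, 2290: 17 days.
Residual: 58 days.
Total: 13207 days.
13207 mod 7 = 5, so 5 days after Wednesday is Monday.

Monday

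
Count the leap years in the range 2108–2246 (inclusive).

Years divisible by 4: 2108, 2112, …, 2244 — 35 in all.
Of these, 2200 is divisible by 100 but not 400, so not leap.
Leap years: 35 − 1 = 34.

34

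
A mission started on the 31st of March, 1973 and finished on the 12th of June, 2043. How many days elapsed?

25640

Day-of-year of March 31, 1973: 90.
Day-of-year of June 12, 2043: 163.
1973 has 365 days, so 365 − 90 = 275 days remain in 1973.
Full years 1974–2042: 52 common + 17 leap = 52×365 + 17×366 = 25202 days.
Total: 275 + 25202 + 163 = 25640 days.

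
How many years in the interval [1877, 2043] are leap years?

Years divisible by 4: 1880, 1884, …, 2040 — 41 in all.
Of these, 1900 is divisible by 100 but not 400, so not leap.
2000 is divisible by 400, so still leap.
Leap years: 41 − 1 = 40.

40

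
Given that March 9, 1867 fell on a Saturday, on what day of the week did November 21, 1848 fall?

Tuesday

Count forward from the earlier date (November 21, 1848) to the later (March 9, 1867):
Day-of-year of November 21, 1848: 326.
Day-of-year of March 9, 1867: 68.
1848 has 366 days, so 366 − 326 = 40 days remain in 1848.
Full years 1849–1866: 14 common + 4 leap = 14×365 + 4×366 = 6574 days.
Total: 40 + 6574 + 68 = 6682 days.
6682 mod 7 = 4, so 4 days before Saturday is Tuesday.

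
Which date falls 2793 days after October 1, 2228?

May 25, 2236

Count 2793 days after October 1, 2228:
Day-of-year of October 1, 2228: 275.
Day-of-year of May 25, 2236: 146.
2228 has 366 days, so 366 − 275 = 91 days remain in 2228.
Full years 2229–2235: 6 common + 1 leap = 6×365 + 1×366 = 2556 days.
Total: 91 + 2556 + 146 = 2793 days.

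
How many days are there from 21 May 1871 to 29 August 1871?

May 1871: 31 − 21 = 10 days remain.
Then June (30), July (31): 30 + 31 = 61 days.
August 1–29, 1871: 29 days.
Total: 10 + 61 + 29 = 100 days.

100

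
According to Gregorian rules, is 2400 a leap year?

2400 is a leap year (divisible by 400).

Yes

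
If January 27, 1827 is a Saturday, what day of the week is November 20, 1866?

Day-of-year of January 27, 1827: 27.
Day-of-year of November 20, 1866: 324.
1827 has 365 days, so 365 − 27 = 338 days remain in 1827.
Full years 1828–1865: 28 common + 10 leap = 28×365 + 10×366 = 13880 days.
Total: 338 + 13880 + 324 = 14542 days.
14542 mod 7 = 3, so 3 days after Saturday is Tuesday.

Tuesday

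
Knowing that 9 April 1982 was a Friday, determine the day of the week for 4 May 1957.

Saturday

Count forward from the earlier date (May 4, 1957) to the later (April 9, 1982):
From May 4, 1957 to May 4, 1981: 24 years, of which 6 contain a Feb 29 — 18×365 + 6×366 = 8766 days.
May 1981: 31 − 4 = 27 days remain.
Then 10 full months totalling 304 days.
April 1–9, 1982: 9 days.
Residual: 340 days.
Total: 9106 days.
9106 mod 7 = 6, so 6 days before Friday is Saturday.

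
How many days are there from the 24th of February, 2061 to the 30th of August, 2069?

3109

Day-of-year of February 24, 2061: 55.
Day-of-year of August 30, 2069: 242.
2061 has 365 days, so 365 − 55 = 310 days remain in 2061.
Full years 2062–2068: 5 common + 2 leap = 5×365 + 2×366 = 2557 days.
Total: 310 + 2557 + 242 = 3109 days.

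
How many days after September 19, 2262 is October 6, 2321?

21566

Day-of-year of September 19, 2262: 262.
Day-of-year of October 6, 2321: 279.
2262 has 365 days, so 365 − 262 = 103 days remain in 2262.
Full years 2263–2320: 44 common + 14 leap = 44×365 + 14×366 = 21184 days.
Total: 103 + 21184 + 279 = 21566 days.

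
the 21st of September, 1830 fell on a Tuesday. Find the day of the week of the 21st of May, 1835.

Day-of-year of September 21, 1830: 264.
Day-of-year of May 21, 1835: 141.
1830 has 365 days, so 365 − 264 = 101 days remain in 1830.
Full years: 1831: 365; 1832: 366; 1833: 365; 1834: 365. Sum = 1461.
Total: 101 + 1461 + 141 = 1703 days.
1703 mod 7 = 2, so 2 days after Tuesday is Thursday.

Thursday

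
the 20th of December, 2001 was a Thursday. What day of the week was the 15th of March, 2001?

Thursday

Count forward from the earlier date (March 15, 2001) to the later (December 20, 2001):
March 2001: 31 − 15 = 16 days remain.
Then April (30), May (31), June (30), July (31), August (31), September (30), October (31), November (30): 30 + 31 + 30 + 31 + 31 + 30 + 31 + 30 = 244 days.
December 1–20, 2001: 20 days.
Total: 16 + 244 + 20 = 280 days.
280 is a multiple of 7, so the 15th of March, 2001 falls on the same weekday: Thursday.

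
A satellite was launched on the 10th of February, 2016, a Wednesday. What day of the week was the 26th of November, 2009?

Count forward from the earlier date (November 26, 2009) to the later (February 10, 2016):
Day-of-year of November 26, 2009: 330.
Day-of-year of February 10, 2016: 41.
2009 has 365 days, so 365 − 330 = 35 days remain in 2009.
Full years: 2010: 365; 2011: 365; 2012: 366; 2013: 365; 2014: 365; 2015: 365. Sum = 2191.
Total: 35 + 2191 + 41 = 2267 days.
2267 mod 7 = 6, so 6 days before Wednesday is Thursday.

Thursday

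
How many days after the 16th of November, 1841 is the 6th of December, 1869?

From November 16, 1841 to November 16, 1869: 28 years, of which 7 contain a Feb 29 — 21×365 + 7×366 = 10227 days.
November 1869: 30 − 16 = 14 days remain.
December 1–6, 1869: 6 days.
Residual: 20 days.
Total: 10247 days.

10247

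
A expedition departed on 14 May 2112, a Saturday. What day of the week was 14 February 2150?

Day-of-year of May 14, 2112: 135.
Day-of-year of February 14, 2150: 45.
2112 has 366 days, so 366 − 135 = 231 days remain in 2112.
Full years 2113–2149: 28 common + 9 leap = 28×365 + 9×366 = 13514 days.
Total: 231 + 13514 + 45 = 13790 days.
13790 is a multiple of 7, so 14 February 2150 falls on the same weekday: Saturday.

Saturday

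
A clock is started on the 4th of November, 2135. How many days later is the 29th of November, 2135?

25

Within November 2135: 29 − 4 = 25 days.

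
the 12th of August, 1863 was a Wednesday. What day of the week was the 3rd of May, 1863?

Count forward from the earlier date (May 3, 1863) to the later (August 12, 1863):
May 1863: 31 − 3 = 28 days remain.
Then June (30), July (31): 30 + 31 = 61 days.
August 1–12, 1863: 12 days.
Total: 28 + 61 + 12 = 101 days.
101 mod 7 = 3, so 3 days before Wednesday is Sunday.

Sunday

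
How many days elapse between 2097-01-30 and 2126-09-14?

10818

Day-of-year of January 30, 2097: 30.
Day-of-year of September 14, 2126: 257.
2097 has 365 days, so 365 − 30 = 335 days remain in 2097.
Full years 2098–2125: 22 common + 6 leap = 22×365 + 6×366 = 10226 days.
Total: 335 + 10226 + 257 = 10818 days.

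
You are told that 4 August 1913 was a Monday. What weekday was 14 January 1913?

Tuesday

Count forward from the earlier date (January 14, 1913) to the later (August 4, 1913):
January 1913: 31 − 14 = 17 days remain.
Then February 1913 (28), March (31), April (30), May (31), June (30), July (31): 28 + 31 + 30 + 31 + 30 + 31 = 181 days.
August 1–4, 1913: 4 days.
Total: 17 + 181 + 4 = 202 days.
202 mod 7 = 6, so 6 days before Monday is Tuesday.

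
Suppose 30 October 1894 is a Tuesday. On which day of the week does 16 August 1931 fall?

From October 30, 1894 to October 30, 1930: 36 years, of which 8 contain a Feb 29 — 28×365 + 8×366 = 13148 days.
(1900 is not a leap year (divisible by 100 but not 400).)
October 1930: 31 − 30 = 1 day remains.
Then 9 full months totalling 273 days.
August 1–16, 1931: 16 days.
Residual: 290 days.
Total: 13438 days.
13438 mod 7 = 5, so 5 days after Tuesday is Sunday.

Sunday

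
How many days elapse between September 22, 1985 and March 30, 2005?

7129

Day-of-year of September 22, 1985: 265.
Day-of-year of March 30, 2005: 89.
1985 has 365 days, so 365 − 265 = 100 days remain in 1985.
Full years 1986–2004: 14 common + 5 leap = 14×365 + 5×366 = 6940 days.
Total: 100 + 6940 + 89 = 7129 days.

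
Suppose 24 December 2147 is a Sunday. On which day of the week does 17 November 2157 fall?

From December 24, 2147 to December 24, 2156: 9 years, of which 3 contain a Feb 29 — 6×365 + 3×366 = 3288 days.
December 2156: 31 − 24 = 7 days remain.
Then 10 full months totalling 304 days.
November 1–17, 2157: 17 days.
Residual: 328 days.
Total: 3616 days.
3616 mod 7 = 4, so 4 days after Sunday is Thursday.

Thursday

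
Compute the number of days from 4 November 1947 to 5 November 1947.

Within November 1947: 5 − 4 = 1 day.

1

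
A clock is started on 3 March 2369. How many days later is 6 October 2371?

March 3, 2369 → March 3, 2370: 365 days.
March 3, 2370 → March 3, 2371: 365 days.
March 2371: 31 − 3 = 28 days remain.
Then April (30), May (31), June (30), July (31), August (31), September (30): 30 + 31 + 30 + 31 + 31 + 30 = 183 days.
October 1–6, 2371: 6 days.
Residual: 217 days.
Total: 947 days.

947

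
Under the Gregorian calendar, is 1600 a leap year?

Yes

1600 is a leap year (divisible by 400).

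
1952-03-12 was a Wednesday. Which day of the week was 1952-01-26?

Count forward from the earlier date (January 26, 1952) to the later (March 12, 1952):
January 1952: 31 − 26 = 5 days remain.
Then February 1952 (29): 29 days.
March 1–12, 1952: 12 days.
Total: 5 + 29 + 12 = 46 days.
46 mod 7 = 4, so 4 days before Wednesday is Saturday.

Saturday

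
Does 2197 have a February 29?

2197 is not a leap year.

No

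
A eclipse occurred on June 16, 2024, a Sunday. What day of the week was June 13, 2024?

Count forward from the earlier date (June 13, 2024) to the later (June 16, 2024):
Within June 2024: 16 − 13 = 3 days.
3 mod 7 = 3, so 3 days before Sunday is Thursday.

Thursday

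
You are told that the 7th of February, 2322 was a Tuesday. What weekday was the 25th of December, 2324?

Thursday

February 7, 2322 → February 7, 2323: 365 days.
February 7, 2323 → February 7, 2324: 365 days.
February 2324: 29 − 7 = 22 days remain (2324 is a leap year, so February has 29 days).
Then 9 full months totalling 275 days.
December 1–25, 2324: 25 days.
Residual: 322 days.
Total: 1052 days.
1052 mod 7 = 2, so 2 days after Tuesday is Thursday.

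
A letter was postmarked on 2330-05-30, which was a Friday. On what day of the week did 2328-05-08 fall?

Tuesday

Count forward from the earlier date (May 8, 2328) to the later (May 30, 2330):
Day-of-year of May 8, 2328: 129.
Day-of-year of May 30, 2330: 150.
2328 has 366 days, so 366 − 129 = 237 days remain in 2328.
Full years: 2329: 365. Sum = 365.
Total: 237 + 365 + 150 = 752 days.
752 mod 7 = 3, so 3 days before Friday is Tuesday.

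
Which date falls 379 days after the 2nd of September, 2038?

the 16th of September, 2039

Count 379 days after September 2, 2038:
September 2038: 30 − 2 = 28 days remain.
Then 11 full months totalling 335 days.
September 1–16, 2039: 16 days.
Total: 28 + 335 + 16 = 379 days.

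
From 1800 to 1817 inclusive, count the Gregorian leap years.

4

Years divisible by 4 in [1800, 1817]: 1800, 1804, 1808, 1812, 1816.
Of these, 1800 is divisible by 100 but not 400, so not leap.
Leap years: 5 − 1 = 4.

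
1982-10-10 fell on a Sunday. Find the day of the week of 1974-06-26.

Wednesday

Count forward from the earlier date (June 26, 1974) to the later (October 10, 1982):
From June 26, 1974 to June 26, 1982: 8 years, of which 2 contain a Feb 29 — 6×365 + 2×366 = 2922 days.
June 1982: 30 − 26 = 4 days remain.
Then July (31), August (31), September (30): 31 + 31 + 30 = 92 days.
October 1–10, 1982: 10 days.
Residual: 106 days.
Total: 3028 days.
3028 mod 7 = 4, so 4 days before Sunday is Wednesday.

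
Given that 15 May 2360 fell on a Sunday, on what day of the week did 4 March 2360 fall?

Count forward from the earlier date (March 4, 2360) to the later (May 15, 2360):
March 2360: 31 − 4 = 27 days remain.
Then April (30): 30 days.
May 1–15, 2360: 15 days.
Total: 27 + 30 + 15 = 72 days.
72 mod 7 = 2, so 2 days before Sunday is Friday.

Friday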